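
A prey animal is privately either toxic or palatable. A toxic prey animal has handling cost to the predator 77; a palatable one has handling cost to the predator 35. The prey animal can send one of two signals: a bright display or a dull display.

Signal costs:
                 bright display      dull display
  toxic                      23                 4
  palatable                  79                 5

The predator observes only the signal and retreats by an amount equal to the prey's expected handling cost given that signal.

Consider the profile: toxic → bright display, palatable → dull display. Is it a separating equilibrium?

Yes

If types separate, bright display earns payment 77 and dull display earns 35.
Toxic: bright display gives 77 − 23 = 54; dull display gives 35 − 4 = 31. No deviation. ✓
Palatable: dull display gives 35 − 5 = 30; bright display gives 77 − 79 = -2. No deviation. ✓
Both incentive constraints hold.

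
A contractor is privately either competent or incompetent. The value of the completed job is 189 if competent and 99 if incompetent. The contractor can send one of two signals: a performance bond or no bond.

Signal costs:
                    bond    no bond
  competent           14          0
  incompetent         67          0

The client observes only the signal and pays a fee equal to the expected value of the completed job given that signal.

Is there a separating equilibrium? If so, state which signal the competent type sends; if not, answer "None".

Try competent → bond, incompetent → no bond:
  Under separation the client infers type exactly: bond → competent (pays 189), no bond → incompetent (pays 99).
  Competent: bond gives 189 − 14 = 175; no bond gives 99 − 0 = 99. No deviation. ✓
  Incompetent: no bond gives 99 − 0 = 99; bond gives 189 − 67 = 122. Would deviate. ✗
Try competent → no bond, incompetent → bond:
  Under separation the client infers type exactly: no bond → competent (pays 189), bond → incompetent (pays 99).
  Competent: no bond gives 189 − 0 = 189; bond gives 99 − 14 = 85. No deviation. ✓
  Incompetent: bond gives 99 − 67 = 32; no bond gives 189 − 0 = 189. Would deviate. ✗
Neither assignment is incentive-compatible.

None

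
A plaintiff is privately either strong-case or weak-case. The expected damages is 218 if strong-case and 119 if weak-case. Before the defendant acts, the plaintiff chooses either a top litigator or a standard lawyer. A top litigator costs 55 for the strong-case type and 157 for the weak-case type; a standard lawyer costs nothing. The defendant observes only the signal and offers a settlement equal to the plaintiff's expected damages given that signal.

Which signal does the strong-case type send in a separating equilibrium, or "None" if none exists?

top litigator

Try strong-case → top litigator, weak-case → standard lawyer:
  Under separation the defendant infers type exactly: top litigator → strong-case (pays 218), standard lawyer → weak-case (pays 119).
  Strong-case: top litigator gives 218 − 55 = 163; standard lawyer gives 119 − 0 = 119. No deviation. ✓
  Weak-case: standard lawyer gives 119 − 0 = 119; top litigator gives 218 − 157 = 61. No deviation. ✓
Both hold — the strong-case type sends top litigator.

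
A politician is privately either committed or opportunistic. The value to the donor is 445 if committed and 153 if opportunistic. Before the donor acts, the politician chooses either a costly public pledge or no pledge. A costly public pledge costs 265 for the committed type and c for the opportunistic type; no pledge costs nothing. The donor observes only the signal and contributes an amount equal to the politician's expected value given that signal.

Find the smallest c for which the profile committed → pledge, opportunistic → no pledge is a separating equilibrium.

Under separation: pledge → committed (pays 445); no pledge → opportunistic (pays 153).
Committed: 445 − 265 = 180 ≥ 153 − 0 = 153. Holds regardless of c. ✓
Opportunistic: 153 − 0 ≥ 445 − c, so c ≥ 445 − 153 = 292.

292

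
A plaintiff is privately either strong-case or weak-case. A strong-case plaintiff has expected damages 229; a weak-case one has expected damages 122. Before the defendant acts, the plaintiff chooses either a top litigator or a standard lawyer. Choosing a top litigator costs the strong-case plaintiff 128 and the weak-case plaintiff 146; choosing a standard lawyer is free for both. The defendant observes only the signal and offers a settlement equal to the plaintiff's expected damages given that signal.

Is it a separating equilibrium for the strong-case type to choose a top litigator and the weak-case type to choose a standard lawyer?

Under separation the defendant infers type exactly: top litigator → strong-case (pays 229), standard lawyer → weak-case (pays 122).
Strong-case: top litigator gives 229 − 128 = 101; standard lawyer gives 122 − 0 = 122. Would deviate. ✗
Weak-case: standard lawyer gives 122 − 0 = 122; top litigator gives 229 − 146 = 83. No deviation. ✓

No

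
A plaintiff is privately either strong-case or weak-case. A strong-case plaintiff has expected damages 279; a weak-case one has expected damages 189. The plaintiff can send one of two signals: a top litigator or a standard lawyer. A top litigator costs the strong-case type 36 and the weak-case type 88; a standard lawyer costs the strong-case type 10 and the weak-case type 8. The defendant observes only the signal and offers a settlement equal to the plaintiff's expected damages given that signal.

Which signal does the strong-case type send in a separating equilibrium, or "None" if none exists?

Try strong-case → top litigator, weak-case → standard lawyer:
  If types separate, top litigator earns payment 279 and standard lawyer earns 189.
  Strong-case: top litigator gives 279 − 36 = 243; standard lawyer gives 189 − 10 = 179. No deviation. ✓
  Weak-case: standard lawyer gives 189 − 8 = 181; top litigator gives 279 − 88 = 191. Would deviate. ✗
Try strong-case → standard lawyer, weak-case → top litigator:
  If types separate, standard lawyer earns payment 279 and top litigator earns 189.
  Strong-case: standard lawyer gives 279 − 10 = 269; top litigator gives 189 − 36 = 153. No deviation. ✓
  Weak-case: top litigator gives 189 − 88 = 101; standard lawyer gives 279 − 8 = 271. Would deviate. ✗
Neither assignment is incentive-compatible.

None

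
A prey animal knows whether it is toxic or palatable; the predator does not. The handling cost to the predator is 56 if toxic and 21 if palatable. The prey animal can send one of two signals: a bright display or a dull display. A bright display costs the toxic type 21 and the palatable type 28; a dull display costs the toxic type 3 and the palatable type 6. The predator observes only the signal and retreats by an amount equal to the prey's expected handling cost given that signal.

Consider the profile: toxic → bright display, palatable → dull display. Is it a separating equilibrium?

If types separate, bright display earns payment 56 and dull display earns 21.
Toxic: bright display gives 56 − 21 = 35; dull display gives 21 − 3 = 18. No deviation. ✓
Palatable: dull display gives 21 − 6 = 15; bright display gives 56 − 28 = 28. Would deviate. ✗

No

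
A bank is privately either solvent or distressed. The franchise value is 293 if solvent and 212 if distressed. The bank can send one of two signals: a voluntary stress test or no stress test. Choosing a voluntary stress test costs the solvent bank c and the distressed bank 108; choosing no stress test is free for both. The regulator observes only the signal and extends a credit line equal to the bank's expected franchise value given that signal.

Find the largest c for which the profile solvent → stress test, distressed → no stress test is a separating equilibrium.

Under separation: stress test → solvent (pays 293); no stress test → distressed (pays 212).
Distressed: 212 − 0 = 212 ≥ 293 − 108 = 185. Holds regardless of c. ✓
Solvent: 293 − c ≥ 212 − 0, so c ≤ 293 − 212 = 81.

81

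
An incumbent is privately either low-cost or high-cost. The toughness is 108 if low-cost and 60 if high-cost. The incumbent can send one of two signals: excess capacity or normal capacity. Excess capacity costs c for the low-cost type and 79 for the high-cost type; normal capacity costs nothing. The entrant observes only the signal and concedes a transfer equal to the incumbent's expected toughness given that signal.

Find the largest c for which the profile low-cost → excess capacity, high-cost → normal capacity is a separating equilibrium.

Under separation: excess capacity → low-cost (pays 108); normal capacity → high-cost (pays 60).
High-cost: 60 − 0 = 60 ≥ 108 − 79 = 29. Holds regardless of c. ✓
Low-cost: 108 − c ≥ 60 − 0, so c ≤ 108 − 60 = 48.

48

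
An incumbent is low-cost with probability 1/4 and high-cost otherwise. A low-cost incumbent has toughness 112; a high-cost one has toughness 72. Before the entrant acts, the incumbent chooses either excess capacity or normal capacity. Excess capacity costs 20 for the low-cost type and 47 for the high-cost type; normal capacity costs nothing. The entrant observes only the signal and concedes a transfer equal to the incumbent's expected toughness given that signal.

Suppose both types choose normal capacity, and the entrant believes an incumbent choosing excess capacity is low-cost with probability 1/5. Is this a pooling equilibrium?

On the equilibrium path (normal capacity) the entrant holds the prior 1/4 and pays 1/4·112 + 3/4·72 = 82. Off-path (excess capacity) belief 1/5 gives 1/5·112 + 4/5·72 = 80.
Low-cost: normal capacity gives 82 − 0 = 82; excess capacity gives 80 − 20 = 60. Stays. ✓
High-cost: normal capacity gives 82 − 0 = 82; excess capacity gives 80 − 47 = 33. Stays. ✓
Beliefs are Bayes-consistent on-path and both types best-respond.

Yes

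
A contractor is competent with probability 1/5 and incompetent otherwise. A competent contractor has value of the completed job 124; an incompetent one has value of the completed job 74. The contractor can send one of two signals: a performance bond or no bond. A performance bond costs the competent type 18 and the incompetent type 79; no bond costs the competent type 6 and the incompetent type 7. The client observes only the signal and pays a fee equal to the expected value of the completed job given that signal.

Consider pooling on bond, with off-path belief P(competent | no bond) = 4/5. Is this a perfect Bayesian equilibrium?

No

At the pooled signal (bond) the client holds the prior 1/5 and pays 1/5·124 + 4/5·74 = 84. Off-path (no bond) belief 4/5 gives 4/5·124 + 1/5·74 = 114.
Competent: bond gives 84 − 18 = 66; no bond gives 114 − 6 = 108. Deviates. ✗
Incompetent: bond gives 84 − 79 = 5; no bond gives 114 − 7 = 107. Deviates. ✗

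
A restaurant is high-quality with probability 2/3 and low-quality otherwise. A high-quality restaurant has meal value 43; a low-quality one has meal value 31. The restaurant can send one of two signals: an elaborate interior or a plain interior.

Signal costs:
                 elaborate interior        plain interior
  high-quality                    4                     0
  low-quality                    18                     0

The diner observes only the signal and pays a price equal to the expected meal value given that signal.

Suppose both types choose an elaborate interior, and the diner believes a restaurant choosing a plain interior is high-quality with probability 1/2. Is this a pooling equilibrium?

No

At the pooled signal (elaborate interior) the diner holds the prior 2/3 and pays 2/3·43 + 1/3·31 = 39. Off-path (plain interior) belief 1/2 gives 1/2·43 + 1/2·31 = 37.
High-quality: elaborate interior gives 39 − 4 = 35; plain interior gives 37 − 0 = 37. Deviates. ✗
Low-quality: elaborate interior gives 39 − 18 = 21; plain interior gives 37 − 0 = 37. Deviates. ✗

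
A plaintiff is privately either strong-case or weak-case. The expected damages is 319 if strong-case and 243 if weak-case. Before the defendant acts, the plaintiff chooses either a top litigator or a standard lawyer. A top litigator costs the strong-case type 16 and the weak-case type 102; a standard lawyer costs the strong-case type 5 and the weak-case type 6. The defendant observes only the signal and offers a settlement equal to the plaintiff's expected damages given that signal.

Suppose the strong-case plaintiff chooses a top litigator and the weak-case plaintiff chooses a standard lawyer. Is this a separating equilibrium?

If types separate, top litigator earns payment 319 and standard lawyer earns 243.
Strong-case: top litigator gives 319 − 16 = 303; standard lawyer gives 243 − 5 = 238. No deviation. ✓
Weak-case: standard lawyer gives 243 − 6 = 237; top litigator gives 319 − 102 = 217. No deviation. ✓
Both incentive constraints hold.

Yes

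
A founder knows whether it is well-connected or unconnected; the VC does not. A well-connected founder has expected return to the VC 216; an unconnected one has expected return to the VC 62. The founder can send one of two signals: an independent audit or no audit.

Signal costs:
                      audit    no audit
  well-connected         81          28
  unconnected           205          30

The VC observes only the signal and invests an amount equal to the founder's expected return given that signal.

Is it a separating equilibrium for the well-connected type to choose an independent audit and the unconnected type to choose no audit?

If types separate, audit earns payment 216 and no audit earns 62.
Well-connected: audit gives 216 − 81 = 135; no audit gives 62 − 28 = 34. No deviation. ✓
Unconnected: no audit gives 62 − 30 = 32; audit gives 216 − 205 = 11. No deviation. ✓
Neither type gains from mimicking the other.

Yes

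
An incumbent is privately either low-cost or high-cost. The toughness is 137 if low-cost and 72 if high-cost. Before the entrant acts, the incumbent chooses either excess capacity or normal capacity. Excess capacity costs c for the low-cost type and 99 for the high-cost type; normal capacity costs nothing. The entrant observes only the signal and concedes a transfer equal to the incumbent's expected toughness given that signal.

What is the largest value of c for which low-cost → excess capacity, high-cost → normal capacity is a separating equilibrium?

Under separation: excess capacity → low-cost (pays 137); normal capacity → high-cost (pays 72).
High-cost: 72 − 0 = 72 ≥ 137 − 99 = 38. Holds regardless of c. ✓
Low-cost: 137 − c ≥ 72 − 0, so c ≤ 137 − 72 = 65.

65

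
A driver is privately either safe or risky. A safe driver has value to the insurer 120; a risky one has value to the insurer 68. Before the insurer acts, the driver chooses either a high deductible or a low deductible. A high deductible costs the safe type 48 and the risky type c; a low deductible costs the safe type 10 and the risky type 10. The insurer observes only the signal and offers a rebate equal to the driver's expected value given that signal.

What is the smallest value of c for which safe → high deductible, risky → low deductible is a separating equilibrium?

Under separation: high deductible → safe (pays 120); low deductible → risky (pays 68).
Safe: 120 − 48 = 72 ≥ 68 − 10 = 58. Holds regardless of c. ✓
Risky: 68 − 10 ≥ 120 − c, so c ≥ 120 − 58 = 62.

62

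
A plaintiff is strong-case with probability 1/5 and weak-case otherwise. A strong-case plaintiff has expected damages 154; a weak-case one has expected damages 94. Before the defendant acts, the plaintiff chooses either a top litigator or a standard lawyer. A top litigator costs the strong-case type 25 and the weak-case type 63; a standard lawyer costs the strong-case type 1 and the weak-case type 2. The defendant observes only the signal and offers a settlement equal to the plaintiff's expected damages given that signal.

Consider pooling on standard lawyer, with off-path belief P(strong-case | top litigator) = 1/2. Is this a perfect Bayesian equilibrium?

At the pooled signal (standard lawyer) the defendant holds the prior 1/5 and pays 1/5·154 + 4/5·94 = 106. Off-path (top litigator) belief 1/2 gives 1/2·154 + 1/2·94 = 124.
Strong-case: standard lawyer gives 106 − 1 = 105; top litigator gives 124 − 25 = 99. Stays. ✓
Weak-case: standard lawyer gives 106 − 2 = 104; top litigator gives 124 − 63 = 61. Stays. ✓

Yes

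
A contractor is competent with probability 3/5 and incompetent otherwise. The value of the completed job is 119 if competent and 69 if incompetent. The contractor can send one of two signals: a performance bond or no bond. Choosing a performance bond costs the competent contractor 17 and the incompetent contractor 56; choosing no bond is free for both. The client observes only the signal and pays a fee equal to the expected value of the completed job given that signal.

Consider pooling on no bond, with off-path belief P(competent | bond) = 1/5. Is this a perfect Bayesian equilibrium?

At the pooled signal (no bond) the client holds the prior 3/5 and pays 3/5·119 + 2/5·69 = 99. Off-path (bond) belief 1/5 gives 1/5·119 + 4/5·69 = 79.
Competent: no bond gives 99 − 0 = 99; bond gives 79 − 17 = 62. Stays. ✓
Incompetent: no bond gives 99 − 0 = 99; bond gives 79 − 56 = 23. Stays. ✓

Yes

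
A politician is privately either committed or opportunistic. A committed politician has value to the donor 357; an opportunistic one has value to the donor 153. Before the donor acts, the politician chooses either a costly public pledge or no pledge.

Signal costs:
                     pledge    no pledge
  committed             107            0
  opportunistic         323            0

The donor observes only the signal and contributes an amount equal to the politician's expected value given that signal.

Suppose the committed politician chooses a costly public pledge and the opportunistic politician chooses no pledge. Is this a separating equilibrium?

If types separate, pledge earns payment 357 and no pledge earns 153.
Committed: pledge gives 357 − 107 = 250; no pledge gives 153 − 0 = 153. No deviation. ✓
Opportunistic: no pledge gives 153 − 0 = 153; pledge gives 357 − 323 = 34. No deviation. ✓
Neither type gains from mimicking the other.

Yes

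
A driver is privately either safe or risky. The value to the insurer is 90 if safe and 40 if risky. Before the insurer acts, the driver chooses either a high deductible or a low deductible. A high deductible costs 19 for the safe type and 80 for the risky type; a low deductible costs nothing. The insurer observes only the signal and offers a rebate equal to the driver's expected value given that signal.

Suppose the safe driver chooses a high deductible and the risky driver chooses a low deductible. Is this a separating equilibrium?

If types separate, high deductible earns payment 90 and low deductible earns 40.
Safe: high deductible gives 90 − 19 = 71; low deductible gives 40 − 0 = 40. No deviation. ✓
Risky: low deductible gives 40 − 0 = 40; high deductible gives 90 − 80 = 10. No deviation. ✓
Neither type gains from mimicking the other.

Yes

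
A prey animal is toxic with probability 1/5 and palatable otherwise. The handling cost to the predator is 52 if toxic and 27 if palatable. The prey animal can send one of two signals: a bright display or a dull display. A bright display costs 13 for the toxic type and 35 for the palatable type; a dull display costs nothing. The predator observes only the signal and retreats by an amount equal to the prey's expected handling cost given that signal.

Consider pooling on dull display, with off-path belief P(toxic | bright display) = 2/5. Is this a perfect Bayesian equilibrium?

At the pooled signal (dull display) the predator holds the prior 1/5 and pays 1/5·52 + 4/5·27 = 32. Off-path (bright display) belief 2/5 gives 2/5·52 + 3/5·27 = 37.
Toxic: dull display gives 32 − 0 = 32; bright display gives 37 − 13 = 24. Stays. ✓
Palatable: dull display gives 32 − 0 = 32; bright display gives 37 − 35 = 2. Stays. ✓

Yes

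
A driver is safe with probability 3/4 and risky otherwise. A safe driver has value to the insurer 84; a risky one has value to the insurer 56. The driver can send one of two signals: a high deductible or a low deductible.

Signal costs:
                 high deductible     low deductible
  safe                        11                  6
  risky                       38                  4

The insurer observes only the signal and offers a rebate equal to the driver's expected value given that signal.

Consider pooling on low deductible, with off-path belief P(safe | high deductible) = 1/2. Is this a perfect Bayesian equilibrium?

Yes

On the equilibrium path (low deductible) the insurer holds the prior 3/4 and pays 3/4·84 + 1/4·56 = 77. Off-path (high deductible) belief 1/2 gives 1/2·84 + 1/2·56 = 70.
Safe: low deductible gives 77 − 6 = 71; high deductible gives 70 − 11 = 59. Stays. ✓
Risky: low deductible gives 77 − 4 = 73; high deductible gives 70 − 38 = 32. Stays. ✓
Beliefs are Bayes-consistent on-path and both types best-respond.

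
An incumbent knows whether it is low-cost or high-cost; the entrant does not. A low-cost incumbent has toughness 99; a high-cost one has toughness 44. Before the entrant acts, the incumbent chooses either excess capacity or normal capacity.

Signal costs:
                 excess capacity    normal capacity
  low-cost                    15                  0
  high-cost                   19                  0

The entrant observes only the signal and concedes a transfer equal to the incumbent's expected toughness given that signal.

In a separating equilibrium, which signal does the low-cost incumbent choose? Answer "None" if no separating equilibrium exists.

None

Try low-cost → excess capacity, high-cost → normal capacity:
  If types separate, excess capacity earns payment 99 and normal capacity earns 44.
  Low-cost: excess capacity gives 99 − 15 = 84; normal capacity gives 44 − 0 = 44. No deviation. ✓
  High-cost: normal capacity gives 44 − 0 = 44; excess capacity gives 99 − 19 = 80. Would deviate. ✗
Try low-cost → normal capacity, high-cost → excess capacity:
  If types separate, normal capacity earns payment 99 and excess capacity earns 44.
  Low-cost: normal capacity gives 99 − 0 = 99; excess capacity gives 44 − 15 = 29. No deviation. ✓
  High-cost: excess capacity gives 44 − 19 = 25; normal capacity gives 99 − 0 = 99. Would deviate. ✗
Neither assignment is incentive-compatible.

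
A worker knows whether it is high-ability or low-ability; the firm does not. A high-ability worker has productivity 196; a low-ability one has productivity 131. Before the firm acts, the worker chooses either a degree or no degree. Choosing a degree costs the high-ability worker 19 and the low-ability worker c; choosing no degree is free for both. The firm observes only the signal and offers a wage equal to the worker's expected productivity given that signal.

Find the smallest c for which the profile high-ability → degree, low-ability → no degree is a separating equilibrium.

Under separation: degree → high-ability (pays 196); no degree → low-ability (pays 131).
High-ability: 196 − 19 = 177 ≥ 131 − 0 = 131. Holds regardless of c. ✓
Low-ability: 131 − 0 ≥ 196 − c, so c ≥ 196 − 131 = 65.

65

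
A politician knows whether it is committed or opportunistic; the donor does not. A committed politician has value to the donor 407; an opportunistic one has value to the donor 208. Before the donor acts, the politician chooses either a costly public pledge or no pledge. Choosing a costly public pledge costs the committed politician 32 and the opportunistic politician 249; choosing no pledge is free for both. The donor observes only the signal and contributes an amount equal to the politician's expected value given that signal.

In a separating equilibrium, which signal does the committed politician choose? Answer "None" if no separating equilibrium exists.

Try committed → pledge, opportunistic → no pledge:
  Under separation the donor infers type exactly: pledge → committed (pays 407), no pledge → opportunistic (pays 208).
  Committed: pledge gives 407 − 32 = 375; no pledge gives 208 − 0 = 208. No deviation. ✓
  Opportunistic: no pledge gives 208 − 0 = 208; pledge gives 407 − 249 = 158. No deviation. ✓
Both hold — the committed type sends pledge.

pledge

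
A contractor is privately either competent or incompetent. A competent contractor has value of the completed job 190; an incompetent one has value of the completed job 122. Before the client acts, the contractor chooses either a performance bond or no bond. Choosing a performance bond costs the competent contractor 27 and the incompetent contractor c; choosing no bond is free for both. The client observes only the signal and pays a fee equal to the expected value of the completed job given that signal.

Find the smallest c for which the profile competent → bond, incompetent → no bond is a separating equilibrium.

Under separation: bond → competent (pays 190); no bond → incompetent (pays 122).
Competent: 190 − 27 = 163 ≥ 122 − 0 = 122. Holds regardless of c. ✓
Incompetent: 122 − 0 ≥ 190 − c, so c ≥ 190 − 122 = 68.

68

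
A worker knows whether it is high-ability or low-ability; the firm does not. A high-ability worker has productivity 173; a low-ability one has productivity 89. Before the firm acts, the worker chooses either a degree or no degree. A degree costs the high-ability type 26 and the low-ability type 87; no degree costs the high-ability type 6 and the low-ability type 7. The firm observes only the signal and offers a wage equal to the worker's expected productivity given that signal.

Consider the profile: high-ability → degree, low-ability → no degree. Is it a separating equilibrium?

Under separation the firm infers type exactly: degree → high-ability (pays 173), no degree → low-ability (pays 89).
High-ability: degree gives 173 − 26 = 147; no degree gives 89 − 6 = 83. No deviation. ✓
Low-ability: no degree gives 89 − 7 = 82; degree gives 173 − 87 = 86. Would deviate. ✗

No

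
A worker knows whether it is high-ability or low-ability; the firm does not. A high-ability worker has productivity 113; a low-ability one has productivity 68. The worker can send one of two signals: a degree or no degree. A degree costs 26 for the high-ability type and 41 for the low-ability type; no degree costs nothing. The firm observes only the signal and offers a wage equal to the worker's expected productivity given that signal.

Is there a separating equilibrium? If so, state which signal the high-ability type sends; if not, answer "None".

Try high-ability → degree, low-ability → no degree:
  If types separate, degree earns payment 113 and no degree earns 68.
  High-ability: degree gives 113 − 26 = 87; no degree gives 68 − 0 = 68. No deviation. ✓
  Low-ability: no degree gives 68 − 0 = 68; degree gives 113 − 41 = 72. Would deviate. ✗
Try high-ability → no degree, low-ability → degree:
  If types separate, no degree earns payment 113 and degree earns 68.
  High-ability: no degree gives 113 − 0 = 113; degree gives 68 − 26 = 42. No deviation. ✓
  Low-ability: degree gives 68 − 41 = 27; no degree gives 113 − 0 = 113. Would deviate. ✗
Neither assignment is incentive-compatible.

None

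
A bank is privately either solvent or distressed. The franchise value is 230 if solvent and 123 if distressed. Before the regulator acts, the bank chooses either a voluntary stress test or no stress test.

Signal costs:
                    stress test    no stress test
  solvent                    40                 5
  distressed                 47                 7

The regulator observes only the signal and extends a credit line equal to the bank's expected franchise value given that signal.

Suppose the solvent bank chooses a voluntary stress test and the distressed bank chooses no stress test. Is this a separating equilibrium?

No

If types separate, stress test earns payment 230 and no stress test earns 123.
Solvent: stress test gives 230 − 40 = 190; no stress test gives 123 − 5 = 118. No deviation. ✓
Distressed: no stress test gives 123 − 7 = 116; stress test gives 230 − 47 = 183. Would deviate. ✗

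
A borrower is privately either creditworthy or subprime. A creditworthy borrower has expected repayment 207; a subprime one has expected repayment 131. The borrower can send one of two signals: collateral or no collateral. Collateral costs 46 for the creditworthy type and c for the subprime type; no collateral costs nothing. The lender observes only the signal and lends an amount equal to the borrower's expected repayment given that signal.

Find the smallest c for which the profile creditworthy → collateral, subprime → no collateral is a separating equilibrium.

Under separation: collateral → creditworthy (pays 207); no collateral → subprime (pays 131).
Creditworthy: 207 − 46 = 161 ≥ 131 − 0 = 131. Holds regardless of c. ✓
Subprime: 131 − 0 ≥ 207 − c, so c ≥ 207 − 131 = 76.

76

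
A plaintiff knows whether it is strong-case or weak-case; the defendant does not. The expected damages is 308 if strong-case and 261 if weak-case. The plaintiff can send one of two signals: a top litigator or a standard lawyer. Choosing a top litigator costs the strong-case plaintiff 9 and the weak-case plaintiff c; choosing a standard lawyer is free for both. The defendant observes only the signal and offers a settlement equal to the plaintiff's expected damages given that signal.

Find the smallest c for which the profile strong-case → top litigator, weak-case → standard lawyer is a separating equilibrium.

47

Under separation: top litigator → strong-case (pays 308); standard lawyer → weak-case (pays 261).
Strong-case: 308 − 9 = 299 ≥ 261 − 0 = 261. Holds regardless of c. ✓
Weak-case: 261 − 0 ≥ 308 − c, so c ≥ 308 − 261 = 47.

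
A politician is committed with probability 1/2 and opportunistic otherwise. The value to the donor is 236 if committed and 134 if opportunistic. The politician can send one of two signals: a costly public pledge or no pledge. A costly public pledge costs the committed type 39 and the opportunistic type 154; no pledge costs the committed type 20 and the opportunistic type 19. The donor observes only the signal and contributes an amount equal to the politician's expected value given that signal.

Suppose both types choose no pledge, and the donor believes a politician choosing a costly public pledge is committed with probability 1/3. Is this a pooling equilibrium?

Yes

On the equilibrium path (no pledge) the donor holds the prior 1/2 and pays 1/2·236 + 1/2·134 = 185. Off-path (pledge) belief 1/3 gives 1/3·236 + 2/3·134 = 168.
Committed: no pledge gives 185 − 20 = 165; pledge gives 168 − 39 = 129. Stays. ✓
Opportunistic: no pledge gives 185 − 19 = 166; pledge gives 168 − 154 = 14. Stays. ✓
Beliefs are Bayes-consistent on-path and both types best-respond.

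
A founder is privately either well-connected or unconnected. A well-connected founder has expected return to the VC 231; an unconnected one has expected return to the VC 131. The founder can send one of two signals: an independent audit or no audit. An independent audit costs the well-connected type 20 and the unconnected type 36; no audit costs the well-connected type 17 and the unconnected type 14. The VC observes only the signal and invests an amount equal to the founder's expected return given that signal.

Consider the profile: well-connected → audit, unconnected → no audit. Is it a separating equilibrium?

No

If types separate, audit earns payment 231 and no audit earns 131.
Well-connected: audit gives 231 − 20 = 211; no audit gives 131 − 17 = 114. No deviation. ✓
Unconnected: no audit gives 131 − 14 = 117; audit gives 231 − 36 = 195. Would deviate. ✗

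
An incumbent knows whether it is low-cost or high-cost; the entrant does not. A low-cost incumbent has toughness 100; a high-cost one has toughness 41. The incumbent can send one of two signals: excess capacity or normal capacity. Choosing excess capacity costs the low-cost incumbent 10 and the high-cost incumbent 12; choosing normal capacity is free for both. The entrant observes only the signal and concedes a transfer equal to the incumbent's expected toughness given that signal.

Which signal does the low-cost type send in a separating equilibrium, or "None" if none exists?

Try low-cost → excess capacity, high-cost → normal capacity:
  Under separation the entrant infers type exactly: excess capacity → low-cost (pays 100), normal capacity → high-cost (pays 41).
  Low-cost: excess capacity gives 100 − 10 = 90; normal capacity gives 41 − 0 = 41. No deviation. ✓
  High-cost: normal capacity gives 41 − 0 = 41; excess capacity gives 100 − 12 = 88. Would deviate. ✗
Try low-cost → normal capacity, high-cost → excess capacity:
  Under separation the entrant infers type exactly: normal capacity → low-cost (pays 100), excess capacity → high-cost (pays 41).
  Low-cost: normal capacity gives 100 − 0 = 100; excess capacity gives 41 − 10 = 31. No deviation. ✓
  High-cost: excess capacity gives 41 − 12 = 29; normal capacity gives 100 − 0 = 100. Would deviate. ✗
Neither assignment is incentive-compatible.

None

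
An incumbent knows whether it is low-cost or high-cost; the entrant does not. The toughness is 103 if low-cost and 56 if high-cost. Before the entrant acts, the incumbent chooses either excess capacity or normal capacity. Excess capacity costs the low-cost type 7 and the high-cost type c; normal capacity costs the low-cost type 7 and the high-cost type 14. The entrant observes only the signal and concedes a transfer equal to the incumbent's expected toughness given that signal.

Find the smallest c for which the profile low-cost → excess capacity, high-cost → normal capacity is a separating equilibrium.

61

Under separation: excess capacity → low-cost (pays 103); normal capacity → high-cost (pays 56).
Low-cost: 103 − 7 = 96 ≥ 56 − 7 = 49. Holds regardless of c. ✓
High-cost: 56 − 14 ≥ 103 − c, so c ≥ 103 − 42 = 61.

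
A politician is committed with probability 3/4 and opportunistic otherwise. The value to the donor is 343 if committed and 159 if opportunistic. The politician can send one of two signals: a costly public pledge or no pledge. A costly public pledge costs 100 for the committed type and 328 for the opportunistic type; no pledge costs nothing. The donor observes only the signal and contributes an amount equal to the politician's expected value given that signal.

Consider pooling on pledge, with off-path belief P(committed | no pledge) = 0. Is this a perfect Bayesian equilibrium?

No

At the pooled signal (pledge) the donor holds the prior 3/4 and pays 3/4·343 + 1/4·159 = 297. Off-path (no pledge) belief 0 gives 0·343 + 1·159 = 159.
Committed: pledge gives 297 − 100 = 197; no pledge gives 159 − 0 = 159. Stays. ✓
Opportunistic: pledge gives 297 − 328 = -31; no pledge gives 159 − 0 = 159. Deviates. ✗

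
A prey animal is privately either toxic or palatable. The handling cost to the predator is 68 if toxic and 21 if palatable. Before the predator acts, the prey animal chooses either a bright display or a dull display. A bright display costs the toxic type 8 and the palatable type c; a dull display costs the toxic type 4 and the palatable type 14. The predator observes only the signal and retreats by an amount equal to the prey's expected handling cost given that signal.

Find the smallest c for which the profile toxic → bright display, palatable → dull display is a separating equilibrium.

61

Under separation: bright display → toxic (pays 68); dull display → palatable (pays 21).
Toxic: 68 − 8 = 60 ≥ 21 − 4 = 17. Holds regardless of c. ✓
Palatable: 21 − 14 ≥ 68 − c, so c ≥ 68 − 7 = 61.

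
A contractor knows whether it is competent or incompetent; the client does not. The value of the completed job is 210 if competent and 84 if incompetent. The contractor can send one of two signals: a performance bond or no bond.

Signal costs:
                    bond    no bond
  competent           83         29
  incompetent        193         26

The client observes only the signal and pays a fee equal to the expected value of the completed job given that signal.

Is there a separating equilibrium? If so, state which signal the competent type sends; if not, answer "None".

Try competent → bond, incompetent → no bond:
  If types separate, bond earns payment 210 and no bond earns 84.
  Competent: bond gives 210 − 83 = 127; no bond gives 84 − 29 = 55. No deviation. ✓
  Incompetent: no bond gives 84 − 26 = 58; bond gives 210 − 193 = 17. No deviation. ✓
Both hold — the competent type sends bond.

bond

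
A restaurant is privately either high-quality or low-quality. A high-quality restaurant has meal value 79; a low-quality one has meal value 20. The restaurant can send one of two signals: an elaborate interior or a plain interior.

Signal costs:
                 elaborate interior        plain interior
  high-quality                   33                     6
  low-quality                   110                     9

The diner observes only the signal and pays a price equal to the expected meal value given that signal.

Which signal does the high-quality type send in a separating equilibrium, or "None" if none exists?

Try high-quality → elaborate interior, low-quality → plain interior:
  If types separate, elaborate interior earns payment 79 and plain interior earns 20.
  High-quality: elaborate interior gives 79 − 33 = 46; plain interior gives 20 − 6 = 14. No deviation. ✓
  Low-quality: plain interior gives 20 − 9 = 11; elaborate interior gives 79 − 110 = -31. No deviation. ✓
Both hold — the high-quality type sends elaborate interior.

elaborate interior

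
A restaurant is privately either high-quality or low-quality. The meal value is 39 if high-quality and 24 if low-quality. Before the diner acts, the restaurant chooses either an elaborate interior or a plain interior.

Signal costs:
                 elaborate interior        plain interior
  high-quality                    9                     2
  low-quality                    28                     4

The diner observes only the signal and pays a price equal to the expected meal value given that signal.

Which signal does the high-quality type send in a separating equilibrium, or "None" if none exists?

Try high-quality → elaborate interior, low-quality → plain interior:
  If types separate, elaborate interior earns payment 39 and plain interior earns 24.
  High-quality: elaborate interior gives 39 − 9 = 30; plain interior gives 24 − 2 = 22. No deviation. ✓
  Low-quality: plain interior gives 24 − 4 = 20; elaborate interior gives 39 − 28 = 11. No deviation. ✓
Both hold — the high-quality type sends elaborate interior.

elaborate interior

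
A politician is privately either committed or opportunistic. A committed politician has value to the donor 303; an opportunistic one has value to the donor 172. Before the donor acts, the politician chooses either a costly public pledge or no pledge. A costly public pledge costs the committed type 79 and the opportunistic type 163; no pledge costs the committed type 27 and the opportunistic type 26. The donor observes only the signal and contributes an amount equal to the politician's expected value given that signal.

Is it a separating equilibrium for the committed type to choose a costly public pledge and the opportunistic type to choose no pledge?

Yes

If types separate, pledge earns payment 303 and no pledge earns 172.
Committed: pledge gives 303 − 79 = 224; no pledge gives 172 − 27 = 145. No deviation. ✓
Opportunistic: no pledge gives 172 − 26 = 146; pledge gives 303 − 163 = 140. No deviation. ✓
Both incentive constraints hold.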